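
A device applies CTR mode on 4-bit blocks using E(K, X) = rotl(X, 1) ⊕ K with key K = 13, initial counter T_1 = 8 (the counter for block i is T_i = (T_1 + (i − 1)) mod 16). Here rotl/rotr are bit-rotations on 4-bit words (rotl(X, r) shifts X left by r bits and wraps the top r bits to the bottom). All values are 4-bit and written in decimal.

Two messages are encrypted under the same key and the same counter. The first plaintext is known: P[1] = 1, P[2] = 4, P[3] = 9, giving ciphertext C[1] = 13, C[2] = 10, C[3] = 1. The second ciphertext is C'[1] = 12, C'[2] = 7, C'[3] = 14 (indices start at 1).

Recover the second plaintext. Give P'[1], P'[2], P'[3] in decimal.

P'[1] = 0, P'[2] = 9, P'[3] = 6

In CTR with a reused counter, both messages share the same keystream S_i, so C_i ⊕ C'_i = P_i ⊕ P'_i and thus P'_i = P_i ⊕ C_i ⊕ C'_i.
P'[1]: 1 ⊕ 13 ⊕ 12 = 0.
P'[2]: 4 ⊕ 10 ⊕ 7 = 9.
P'[3]: 9 ⊕ 1 ⊕ 14 = 6.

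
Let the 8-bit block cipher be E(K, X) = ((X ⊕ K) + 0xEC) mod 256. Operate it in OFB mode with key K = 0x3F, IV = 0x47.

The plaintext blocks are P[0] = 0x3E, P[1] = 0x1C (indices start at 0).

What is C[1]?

OFB encryption: S_i = E(K, S_{i−1}) with S_{−1} = IV; C_i = P_i ⊕ S_i.
C[0]: S = E(K, 0x47) = 0x64; 0x3E ⊕ 0x64 = 0x5A.
C[1]: S = E(K, 0x64) = 0x47; 0x1C ⊕ 0x47 = 0x5B.

C[1] = 0x5B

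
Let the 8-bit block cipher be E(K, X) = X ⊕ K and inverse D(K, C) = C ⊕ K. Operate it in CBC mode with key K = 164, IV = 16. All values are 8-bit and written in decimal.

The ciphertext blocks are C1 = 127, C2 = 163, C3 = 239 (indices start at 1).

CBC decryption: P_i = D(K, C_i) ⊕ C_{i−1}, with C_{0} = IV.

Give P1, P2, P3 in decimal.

P1 = 203, P2 = 120, P3 = 232

P1: D(K, 127) = 219; 219 ⊕ 16 = 203.
P2: D(K, 163) = 7; 7 ⊕ 127 = 120.
P3: D(K, 239) = 75; 75 ⊕ 163 = 232.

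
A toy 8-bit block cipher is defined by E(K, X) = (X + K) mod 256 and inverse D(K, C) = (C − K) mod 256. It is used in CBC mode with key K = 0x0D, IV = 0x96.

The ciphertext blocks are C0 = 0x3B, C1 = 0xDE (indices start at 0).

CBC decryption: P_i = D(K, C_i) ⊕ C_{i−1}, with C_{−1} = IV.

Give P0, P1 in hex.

P0: D(K, 0x3B) = 0x2E; 0x2E ⊕ 0x96 = 0xB8.
P1: D(K, 0xDE) = 0xD1; 0xD1 ⊕ 0x3B = 0xEA.

P0 = 0xB8, P1 = 0xEA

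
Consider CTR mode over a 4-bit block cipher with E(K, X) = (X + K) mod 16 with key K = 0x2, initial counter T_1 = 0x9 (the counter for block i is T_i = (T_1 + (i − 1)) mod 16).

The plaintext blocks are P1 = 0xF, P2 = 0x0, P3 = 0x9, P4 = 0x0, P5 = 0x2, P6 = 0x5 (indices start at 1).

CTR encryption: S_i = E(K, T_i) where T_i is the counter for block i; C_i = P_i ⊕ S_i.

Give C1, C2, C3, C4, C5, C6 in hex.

C1: T = 0x9, S = E(K, T) = 0xB; 0xF ⊕ 0xB = 0x4.
C2: T = 0xA, S = E(K, T) = 0xC; 0x0 ⊕ 0xC = 0xC.
C3: T = 0xB, S = E(K, T) = 0xD; 0x9 ⊕ 0xD = 0x4.
C4: T = 0xC, S = E(K, T) = 0xE; 0x0 ⊕ 0xE = 0xE.
C5: T = 0xD, S = E(K, T) = 0xF; 0x2 ⊕ 0xF = 0xD.
C6: T = 0xE, S = E(K, T) = 0x0; 0x5 ⊕ 0x0 = 0x5.

C1 = 0x4, C2 = 0xC, C3 = 0x4, C4 = 0xE, C5 = 0xD, C6 = 0x5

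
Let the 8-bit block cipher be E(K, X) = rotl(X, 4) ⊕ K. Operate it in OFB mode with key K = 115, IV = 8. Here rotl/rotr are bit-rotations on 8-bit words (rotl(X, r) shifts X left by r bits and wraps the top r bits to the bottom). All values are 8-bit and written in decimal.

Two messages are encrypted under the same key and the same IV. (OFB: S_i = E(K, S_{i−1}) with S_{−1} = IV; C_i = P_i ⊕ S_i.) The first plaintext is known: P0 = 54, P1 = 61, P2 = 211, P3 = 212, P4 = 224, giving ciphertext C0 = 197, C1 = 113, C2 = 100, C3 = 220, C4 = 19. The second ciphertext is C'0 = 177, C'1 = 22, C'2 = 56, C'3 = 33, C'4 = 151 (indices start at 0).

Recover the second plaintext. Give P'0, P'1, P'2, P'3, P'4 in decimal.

In OFB with a reused IV, both messages share the same keystream S_i, so C_i ⊕ C'_i = P_i ⊕ P'_i and thus P'_i = P_i ⊕ C_i ⊕ C'_i.
P'0: 54 ⊕ 197 ⊕ 177 = 66.
P'1: 61 ⊕ 113 ⊕ 22 = 90.
P'2: 211 ⊕ 100 ⊕ 56 = 143.
P'3: 212 ⊕ 220 ⊕ 33 = 41.
P'4: 224 ⊕ 19 ⊕ 151 = 100.

P'0 = 66, P'1 = 90, P'2 = 143, P'3 = 41, P'4 = 100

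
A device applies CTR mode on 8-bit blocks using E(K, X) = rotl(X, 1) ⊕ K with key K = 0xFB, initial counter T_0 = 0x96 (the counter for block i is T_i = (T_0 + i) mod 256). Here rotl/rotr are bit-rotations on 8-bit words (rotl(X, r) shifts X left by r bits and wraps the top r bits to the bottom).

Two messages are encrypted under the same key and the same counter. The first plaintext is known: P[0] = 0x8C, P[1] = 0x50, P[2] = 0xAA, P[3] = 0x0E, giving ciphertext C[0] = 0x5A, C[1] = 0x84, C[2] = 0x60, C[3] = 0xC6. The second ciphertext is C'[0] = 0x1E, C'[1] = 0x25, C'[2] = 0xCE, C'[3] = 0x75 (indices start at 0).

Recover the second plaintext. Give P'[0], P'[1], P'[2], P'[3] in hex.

P'[0] = 0xC8, P'[1] = 0xF1, P'[2] = 0x04, P'[3] = 0xBD

In CTR with a reused counter, both messages share the same keystream S_i, so C_i ⊕ C'_i = P_i ⊕ P'_i and thus P'_i = P_i ⊕ C_i ⊕ C'_i.
P'[0]: 0x8C ⊕ 0x5A ⊕ 0x1E = 0xC8.
P'[1]: 0x50 ⊕ 0x84 ⊕ 0x25 = 0xF1.
P'[2]: 0xAA ⊕ 0x60 ⊕ 0xCE = 0x04.
P'[3]: 0x0E ⊕ 0xC6 ⊕ 0x75 = 0xBD.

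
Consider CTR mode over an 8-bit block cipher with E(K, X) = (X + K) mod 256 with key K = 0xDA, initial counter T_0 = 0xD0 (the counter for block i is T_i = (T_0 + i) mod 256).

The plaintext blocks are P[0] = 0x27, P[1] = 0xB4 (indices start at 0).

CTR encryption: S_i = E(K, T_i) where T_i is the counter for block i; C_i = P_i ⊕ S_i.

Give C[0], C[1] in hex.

C[0] = 0x8D, C[1] = 0x1F

C[0]: T = 0xD0, S = E(K, T) = 0xAA; 0x27 ⊕ 0xAA = 0x8D.
C[1]: T = 0xD1, S = E(K, T) = 0xAB; 0xB4 ⊕ 0xAB = 0x1F.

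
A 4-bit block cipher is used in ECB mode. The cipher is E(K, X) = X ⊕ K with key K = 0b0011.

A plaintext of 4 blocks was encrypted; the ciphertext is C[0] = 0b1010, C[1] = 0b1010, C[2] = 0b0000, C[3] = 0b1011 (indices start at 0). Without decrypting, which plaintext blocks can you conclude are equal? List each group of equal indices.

ECB encrypts each block independently with the same key, so equal ciphertext blocks imply equal plaintext blocks.
C[0] = C[1] = 0b1010, so P[0] = P[1].

P[0] = P[1]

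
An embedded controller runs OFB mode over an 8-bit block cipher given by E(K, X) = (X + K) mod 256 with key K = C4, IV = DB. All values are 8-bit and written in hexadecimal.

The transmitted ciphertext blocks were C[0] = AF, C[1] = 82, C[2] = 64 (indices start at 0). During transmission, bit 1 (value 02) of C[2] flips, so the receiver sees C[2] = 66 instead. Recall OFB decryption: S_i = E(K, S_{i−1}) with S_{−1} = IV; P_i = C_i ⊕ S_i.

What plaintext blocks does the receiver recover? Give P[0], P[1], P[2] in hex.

P[0] = 30, P[1] = E1, P[2] = 41

Only C[2] changed, to 66. In OFB, a change in C_i flips the same bit in P_i only; the keystream is unaffected. Decrypting the received ciphertext:
P[0]: S = E(K, DB) = 9F; AF ⊕ 9F = 30.
P[1]: S = E(K, 9F) = 63; 82 ⊕ 63 = E1.
P[2]: S = E(K, 63) = 27; 66 ⊕ 27 = 41.
Blocks that differ from the original plaintext: P[2].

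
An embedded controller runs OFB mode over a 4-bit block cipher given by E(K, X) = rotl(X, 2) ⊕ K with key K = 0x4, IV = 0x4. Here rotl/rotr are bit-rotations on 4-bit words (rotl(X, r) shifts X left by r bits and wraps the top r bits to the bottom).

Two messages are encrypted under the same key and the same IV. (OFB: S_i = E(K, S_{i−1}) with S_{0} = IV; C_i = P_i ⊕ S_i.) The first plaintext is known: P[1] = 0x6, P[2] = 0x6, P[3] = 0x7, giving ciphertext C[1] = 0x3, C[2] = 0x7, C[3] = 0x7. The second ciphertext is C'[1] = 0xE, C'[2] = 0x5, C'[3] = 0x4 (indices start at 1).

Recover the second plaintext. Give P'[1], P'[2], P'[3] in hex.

P'[1] = 0xB, P'[2] = 0x4, P'[3] = 0x4

In OFB with a reused IV, both messages share the same keystream S_i, so C_i ⊕ C'_i = P_i ⊕ P'_i and thus P'_i = P_i ⊕ C_i ⊕ C'_i.
P'[1]: 0x6 ⊕ 0x3 ⊕ 0xE = 0xB.
P'[2]: 0x6 ⊕ 0x7 ⊕ 0x5 = 0x4.
P'[3]: 0x7 ⊕ 0x7 ⊕ 0x4 = 0x4.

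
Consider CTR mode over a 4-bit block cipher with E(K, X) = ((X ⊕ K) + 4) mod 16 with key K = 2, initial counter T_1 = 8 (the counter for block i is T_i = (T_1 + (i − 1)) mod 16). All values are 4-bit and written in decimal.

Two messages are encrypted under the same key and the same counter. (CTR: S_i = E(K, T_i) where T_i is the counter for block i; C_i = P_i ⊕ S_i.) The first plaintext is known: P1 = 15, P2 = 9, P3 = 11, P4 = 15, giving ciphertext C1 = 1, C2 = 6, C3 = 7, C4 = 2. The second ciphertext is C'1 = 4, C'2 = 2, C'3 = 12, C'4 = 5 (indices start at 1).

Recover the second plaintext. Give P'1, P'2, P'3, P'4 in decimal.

P'1 = 10, P'2 = 13, P'3 = 0, P'4 = 8

In CTR with a reused counter, both messages share the same keystream S_i, so C_i ⊕ C'_i = P_i ⊕ P'_i and thus P'_i = P_i ⊕ C_i ⊕ C'_i.
P'1: 15 ⊕ 1 ⊕ 4 = 10.
P'2: 9 ⊕ 6 ⊕ 2 = 13.
P'3: 11 ⊕ 7 ⊕ 12 = 0.
P'4: 15 ⊕ 2 ⊕ 5 = 8.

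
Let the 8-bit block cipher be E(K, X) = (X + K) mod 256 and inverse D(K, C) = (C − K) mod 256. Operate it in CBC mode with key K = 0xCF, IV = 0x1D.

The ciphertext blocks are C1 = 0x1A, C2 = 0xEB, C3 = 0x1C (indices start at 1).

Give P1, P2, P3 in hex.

P1 = 0x56, P2 = 0x06, P3 = 0xA6

CBC decryption: P_i = D(K, C_i) ⊕ C_{i−1}, with C_{0} = IV.
P1: D(K, 0x1A) = 0x4B; 0x4B ⊕ 0x1D = 0x56.
P2: D(K, 0xEB) = 0x1C; 0x1C ⊕ 0x1A = 0x06.
P3: D(K, 0x1C) = 0x4D; 0x4D ⊕ 0xEB = 0xA6.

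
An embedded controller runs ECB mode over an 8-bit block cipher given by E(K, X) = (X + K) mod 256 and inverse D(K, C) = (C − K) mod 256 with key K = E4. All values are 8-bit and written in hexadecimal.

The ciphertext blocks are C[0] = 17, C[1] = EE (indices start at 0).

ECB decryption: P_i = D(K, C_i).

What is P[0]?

P[0] = 33

P[0]: D(K, 17) = 33.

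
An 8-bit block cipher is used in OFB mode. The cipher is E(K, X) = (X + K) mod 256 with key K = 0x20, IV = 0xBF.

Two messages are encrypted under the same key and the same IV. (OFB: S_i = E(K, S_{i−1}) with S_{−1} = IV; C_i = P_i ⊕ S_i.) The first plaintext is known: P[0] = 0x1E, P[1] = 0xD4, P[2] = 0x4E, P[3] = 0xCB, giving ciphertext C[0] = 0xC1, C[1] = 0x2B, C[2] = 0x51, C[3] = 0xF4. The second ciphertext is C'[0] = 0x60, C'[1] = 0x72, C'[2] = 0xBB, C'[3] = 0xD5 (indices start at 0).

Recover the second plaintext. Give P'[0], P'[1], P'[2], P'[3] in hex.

In OFB with a reused IV, both messages share the same keystream S_i, so C_i ⊕ C'_i = P_i ⊕ P'_i and thus P'_i = P_i ⊕ C_i ⊕ C'_i.
P'[0]: 0x1E ⊕ 0xC1 ⊕ 0x60 = 0xBF.
P'[1]: 0xD4 ⊕ 0x2B ⊕ 0x72 = 0x8D.
P'[2]: 0x4E ⊕ 0x51 ⊕ 0xBB = 0xA4.
P'[3]: 0xCB ⊕ 0xF4 ⊕ 0xD5 = 0xEA.

P'[0] = 0xBF, P'[1] = 0x8D, P'[2] = 0xA4, P'[3] = 0xEA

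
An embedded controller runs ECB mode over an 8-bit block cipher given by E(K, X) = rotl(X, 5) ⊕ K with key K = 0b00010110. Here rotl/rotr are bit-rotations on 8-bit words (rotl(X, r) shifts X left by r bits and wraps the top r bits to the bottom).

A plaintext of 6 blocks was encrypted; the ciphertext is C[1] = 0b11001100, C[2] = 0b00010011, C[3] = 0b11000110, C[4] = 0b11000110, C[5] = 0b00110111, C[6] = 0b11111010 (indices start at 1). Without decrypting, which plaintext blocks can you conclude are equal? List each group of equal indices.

ECB encrypts each block independently with the same key, so equal ciphertext blocks imply equal plaintext blocks.
C[3] = C[4] = 0b11000110, so P[3] = P[4].

P[3] = P[4]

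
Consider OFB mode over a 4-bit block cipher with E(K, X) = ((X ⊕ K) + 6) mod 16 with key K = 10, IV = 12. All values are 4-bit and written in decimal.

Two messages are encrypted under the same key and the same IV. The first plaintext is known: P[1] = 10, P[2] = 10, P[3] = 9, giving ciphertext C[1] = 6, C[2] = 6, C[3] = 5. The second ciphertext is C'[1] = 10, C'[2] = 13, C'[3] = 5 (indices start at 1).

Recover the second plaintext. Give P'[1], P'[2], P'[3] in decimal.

P'[1] = 6, P'[2] = 1, P'[3] = 9

In OFB with a reused IV, both messages share the same keystream S_i, so C_i ⊕ C'_i = P_i ⊕ P'_i and thus P'_i = P_i ⊕ C_i ⊕ C'_i.
P'[1]: 10 ⊕ 6 ⊕ 10 = 6.
P'[2]: 10 ⊕ 6 ⊕ 13 = 1.
P'[3]: 9 ⊕ 5 ⊕ 5 = 9.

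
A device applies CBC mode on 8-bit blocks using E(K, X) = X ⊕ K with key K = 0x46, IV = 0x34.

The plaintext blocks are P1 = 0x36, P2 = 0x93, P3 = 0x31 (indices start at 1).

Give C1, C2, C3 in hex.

CBC encryption: C_i = E(K, P_i ⊕ C_{i−1}), with C_{0} = IV.
C1: P1 ⊕ 0x34 = 0x02; E(K, 0x02) = 0x44.
C2: P2 ⊕ 0x44 = 0xD7; E(K, 0xD7) = 0x91.
C3: P3 ⊕ 0x91 = 0xA0; E(K, 0xA0) = 0xE6.

C1 = 0x44, C2 = 0x91, C3 = 0xE6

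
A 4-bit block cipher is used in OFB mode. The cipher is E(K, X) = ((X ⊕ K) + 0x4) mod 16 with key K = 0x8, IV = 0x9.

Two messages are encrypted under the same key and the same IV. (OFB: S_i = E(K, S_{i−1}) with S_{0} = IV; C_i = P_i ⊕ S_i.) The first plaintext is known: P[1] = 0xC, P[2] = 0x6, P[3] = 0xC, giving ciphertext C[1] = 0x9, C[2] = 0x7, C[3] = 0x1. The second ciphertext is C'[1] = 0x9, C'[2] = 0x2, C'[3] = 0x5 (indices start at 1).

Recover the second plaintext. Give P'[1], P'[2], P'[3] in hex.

In OFB with a reused IV, both messages share the same keystream S_i, so C_i ⊕ C'_i = P_i ⊕ P'_i and thus P'_i = P_i ⊕ C_i ⊕ C'_i.
P'[1]: 0xC ⊕ 0x9 ⊕ 0x9 = 0xC.
P'[2]: 0x6 ⊕ 0x7 ⊕ 0x2 = 0x3.
P'[3]: 0xC ⊕ 0x1 ⊕ 0x5 = 0x8.

P'[1] = 0xC, P'[2] = 0x3, P'[3] = 0x8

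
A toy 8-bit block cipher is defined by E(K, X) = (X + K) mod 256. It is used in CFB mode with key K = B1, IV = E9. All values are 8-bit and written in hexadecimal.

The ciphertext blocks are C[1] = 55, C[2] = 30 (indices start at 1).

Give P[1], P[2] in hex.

CFB decryption: P_i = C_i ⊕ E(K, C_{i−1}), with C_{0} = IV.
P[1]: E(K, E9) = 9A; 55 ⊕ 9A = CF.
P[2]: E(K, 55) = 06; 30 ⊕ 06 = 36.

P[1] = CF, P[2] = 36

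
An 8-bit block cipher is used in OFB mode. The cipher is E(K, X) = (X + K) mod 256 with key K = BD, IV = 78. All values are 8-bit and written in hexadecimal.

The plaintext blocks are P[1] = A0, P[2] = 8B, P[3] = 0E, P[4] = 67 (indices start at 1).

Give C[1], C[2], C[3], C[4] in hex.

OFB encryption: S_i = E(K, S_{i−1}) with S_{0} = IV; C_i = P_i ⊕ S_i.
C[1]: S = E(K, 78) = 35; A0 ⊕ 35 = 95.
C[2]: S = E(K, 35) = F2; 8B ⊕ F2 = 79.
C[3]: S = E(K, F2) = AF; 0E ⊕ AF = A1.
C[4]: S = E(K, AF) = 6C; 67 ⊕ 6C = 0B.

C[1] = 95, C[2] = 79, C[3] = A1, C[4] = 0B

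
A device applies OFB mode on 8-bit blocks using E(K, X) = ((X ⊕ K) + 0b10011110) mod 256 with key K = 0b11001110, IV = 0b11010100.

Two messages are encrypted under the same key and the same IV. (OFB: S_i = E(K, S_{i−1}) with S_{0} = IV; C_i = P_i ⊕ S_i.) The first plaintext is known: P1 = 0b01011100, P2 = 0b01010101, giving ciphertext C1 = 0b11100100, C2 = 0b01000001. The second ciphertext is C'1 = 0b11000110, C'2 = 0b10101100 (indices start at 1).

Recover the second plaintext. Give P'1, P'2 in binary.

In OFB with a reused IV, both messages share the same keystream S_i, so C_i ⊕ C'_i = P_i ⊕ P'_i and thus P'_i = P_i ⊕ C_i ⊕ C'_i.
P'1: 0b01011100 ⊕ 0b11100100 ⊕ 0b11000110 = 0b01111110.
P'2: 0b01010101 ⊕ 0b01000001 ⊕ 0b10101100 = 0b10111000.

P'1 = 0b01111110, P'2 = 0b10111000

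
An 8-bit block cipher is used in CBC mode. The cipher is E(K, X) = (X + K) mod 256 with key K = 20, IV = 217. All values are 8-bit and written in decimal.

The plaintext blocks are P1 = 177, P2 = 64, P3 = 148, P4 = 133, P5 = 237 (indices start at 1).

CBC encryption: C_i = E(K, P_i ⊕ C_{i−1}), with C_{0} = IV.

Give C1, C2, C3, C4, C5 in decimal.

C1 = 124, C2 = 80, C3 = 216, C4 = 113, C5 = 176

C1: P1 ⊕ 217 = 104; E(K, 104) = 124.
C2: P2 ⊕ 124 = 60; E(K, 60) = 80.
C3: P3 ⊕ 80 = 196; E(K, 196) = 216.
C4: P4 ⊕ 216 = 93; E(K, 93) = 113.
C5: P5 ⊕ 113 = 156; E(K, 156) = 176.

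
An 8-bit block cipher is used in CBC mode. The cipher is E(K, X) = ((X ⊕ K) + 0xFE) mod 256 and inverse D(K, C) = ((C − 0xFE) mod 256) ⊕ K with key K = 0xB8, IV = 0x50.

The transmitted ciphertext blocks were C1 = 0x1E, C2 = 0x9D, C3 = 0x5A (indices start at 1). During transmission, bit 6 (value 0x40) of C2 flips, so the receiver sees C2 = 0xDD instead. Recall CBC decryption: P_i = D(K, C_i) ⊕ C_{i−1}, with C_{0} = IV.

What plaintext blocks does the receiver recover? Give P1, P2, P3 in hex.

Only C2 changed, to 0xDD. In CBC, a change in C_i garbles P_i and flips the same bit in P_{i+1}. Decrypting the received ciphertext:
P1: D(K, 0x1E) = 0x98; 0x98 ⊕ 0x50 = 0xC8.
P2: D(K, 0xDD) = 0x67; 0x67 ⊕ 0x1E = 0x79.
P3: D(K, 0x5A) = 0xE4; 0xE4 ⊕ 0xDD = 0x39.
Blocks that differ from the original plaintext: P2, P3.

P1 = 0xC8, P2 = 0x79, P3 = 0x39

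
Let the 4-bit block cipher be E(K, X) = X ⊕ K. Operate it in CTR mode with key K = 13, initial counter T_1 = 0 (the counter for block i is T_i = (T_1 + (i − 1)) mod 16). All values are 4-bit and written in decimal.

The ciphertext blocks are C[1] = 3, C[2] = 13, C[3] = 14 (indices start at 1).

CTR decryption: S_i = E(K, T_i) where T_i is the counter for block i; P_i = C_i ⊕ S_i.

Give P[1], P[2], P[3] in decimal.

P[1] = 14, P[2] = 1, P[3] = 1

P[1]: T = 0, S = E(K, T) = 13; 3 ⊕ 13 = 14.
P[2]: T = 1, S = E(K, T) = 12; 13 ⊕ 12 = 1.
P[3]: T = 2, S = E(K, T) = 15; 14 ⊕ 15 = 1.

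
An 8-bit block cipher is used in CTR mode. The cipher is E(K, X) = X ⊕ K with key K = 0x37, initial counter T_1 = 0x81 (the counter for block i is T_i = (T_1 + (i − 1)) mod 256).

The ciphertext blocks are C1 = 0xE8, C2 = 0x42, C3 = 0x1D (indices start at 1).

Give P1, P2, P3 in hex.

P1 = 0x5E, P2 = 0xF7, P3 = 0xA9

CTR decryption: S_i = E(K, T_i) where T_i is the counter for block i; P_i = C_i ⊕ S_i.
P1: T = 0x81, S = E(K, T) = 0xB6; 0xE8 ⊕ 0xB6 = 0x5E.
P2: T = 0x82, S = E(K, T) = 0xB5; 0x42 ⊕ 0xB5 = 0xF7.
P3: T = 0x83, S = E(K, T) = 0xB4; 0x1D ⊕ 0xB4 = 0xA9.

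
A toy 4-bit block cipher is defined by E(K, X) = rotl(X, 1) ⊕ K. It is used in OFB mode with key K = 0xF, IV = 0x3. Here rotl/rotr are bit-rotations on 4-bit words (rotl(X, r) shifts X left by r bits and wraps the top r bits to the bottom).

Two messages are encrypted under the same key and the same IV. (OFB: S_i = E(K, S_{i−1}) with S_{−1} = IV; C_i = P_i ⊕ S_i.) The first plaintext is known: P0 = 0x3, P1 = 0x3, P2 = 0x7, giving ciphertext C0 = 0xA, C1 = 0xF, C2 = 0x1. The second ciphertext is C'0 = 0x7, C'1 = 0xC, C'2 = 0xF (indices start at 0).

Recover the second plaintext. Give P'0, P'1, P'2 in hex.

In OFB with a reused IV, both messages share the same keystream S_i, so C_i ⊕ C'_i = P_i ⊕ P'_i and thus P'_i = P_i ⊕ C_i ⊕ C'_i.
P'0: 0x3 ⊕ 0xA ⊕ 0x7 = 0xE.
P'1: 0x3 ⊕ 0xF ⊕ 0xC = 0x0.
P'2: 0x7 ⊕ 0x1 ⊕ 0xF = 0x9.

P'0 = 0xE, P'1 = 0x0, P'2 = 0x9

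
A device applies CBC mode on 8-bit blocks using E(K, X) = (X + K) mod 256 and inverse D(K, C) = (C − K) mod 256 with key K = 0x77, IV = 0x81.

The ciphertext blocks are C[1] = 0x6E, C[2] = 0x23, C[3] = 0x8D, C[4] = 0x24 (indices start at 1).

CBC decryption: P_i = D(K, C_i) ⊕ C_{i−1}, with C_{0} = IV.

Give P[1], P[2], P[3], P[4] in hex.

P[1] = 0x76, P[2] = 0xC2, P[3] = 0x35, P[4] = 0x20

P[1]: D(K, 0x6E) = 0xF7; 0xF7 ⊕ 0x81 = 0x76.
P[2]: D(K, 0x23) = 0xAC; 0xAC ⊕ 0x6E = 0xC2.
P[3]: D(K, 0x8D) = 0x16; 0x16 ⊕ 0x23 = 0x35.
P[4]: D(K, 0x24) = 0xAD; 0xAD ⊕ 0x8D = 0x20.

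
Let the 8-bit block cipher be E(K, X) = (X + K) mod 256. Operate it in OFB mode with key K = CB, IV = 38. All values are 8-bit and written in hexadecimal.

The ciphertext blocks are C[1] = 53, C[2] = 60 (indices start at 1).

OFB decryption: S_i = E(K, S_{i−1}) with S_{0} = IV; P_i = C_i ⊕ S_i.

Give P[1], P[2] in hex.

P[1] = 50, P[2] = AE

P[1]: S = E(K, 38) = 03; 53 ⊕ 03 = 50.
P[2]: S = E(K, 03) = CE; 60 ⊕ CE = AE.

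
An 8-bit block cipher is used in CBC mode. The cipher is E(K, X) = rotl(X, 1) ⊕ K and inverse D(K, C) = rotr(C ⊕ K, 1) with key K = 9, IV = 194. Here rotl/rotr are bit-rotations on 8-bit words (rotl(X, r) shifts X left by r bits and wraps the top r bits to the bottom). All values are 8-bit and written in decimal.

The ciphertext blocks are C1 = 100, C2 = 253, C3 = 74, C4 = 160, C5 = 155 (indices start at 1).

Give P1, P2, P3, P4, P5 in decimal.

CBC decryption: P_i = D(K, C_i) ⊕ C_{i−1}, with C_{0} = IV.
P1: D(K, 100) = 182; 182 ⊕ 194 = 116.
P2: D(K, 253) = 122; 122 ⊕ 100 = 30.
P3: D(K, 74) = 161; 161 ⊕ 253 = 92.
P4: D(K, 160) = 212; 212 ⊕ 74 = 158.
P5: D(K, 155) = 73; 73 ⊕ 160 = 233.

P1 = 116, P2 = 30, P3 = 92, P4 = 158, P5 = 233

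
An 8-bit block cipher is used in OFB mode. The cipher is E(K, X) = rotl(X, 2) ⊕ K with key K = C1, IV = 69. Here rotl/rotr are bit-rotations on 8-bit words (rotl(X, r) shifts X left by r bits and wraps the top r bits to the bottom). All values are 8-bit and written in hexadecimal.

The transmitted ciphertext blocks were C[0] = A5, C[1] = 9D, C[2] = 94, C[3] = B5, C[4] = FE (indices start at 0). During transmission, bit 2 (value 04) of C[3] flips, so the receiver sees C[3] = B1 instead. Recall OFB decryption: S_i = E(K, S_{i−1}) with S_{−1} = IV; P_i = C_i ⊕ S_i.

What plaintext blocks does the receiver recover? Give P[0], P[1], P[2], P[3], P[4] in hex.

Only C[3] changed, to B1. In OFB, a change in C_i flips the same bit in P_i only; the keystream is unaffected. Decrypting the received ciphertext:
P[0]: S = E(K, 69) = 64; A5 ⊕ 64 = C1.
P[1]: S = E(K, 64) = 50; 9D ⊕ 50 = CD.
P[2]: S = E(K, 50) = 80; 94 ⊕ 80 = 14.
P[3]: S = E(K, 80) = C3; B1 ⊕ C3 = 72.
P[4]: S = E(K, C3) = CE; FE ⊕ CE = 30.
Blocks that differ from the original plaintext: P[3].

P[0] = C1, P[1] = CD, P[2] = 14, P[3] = 72, P[4] = 30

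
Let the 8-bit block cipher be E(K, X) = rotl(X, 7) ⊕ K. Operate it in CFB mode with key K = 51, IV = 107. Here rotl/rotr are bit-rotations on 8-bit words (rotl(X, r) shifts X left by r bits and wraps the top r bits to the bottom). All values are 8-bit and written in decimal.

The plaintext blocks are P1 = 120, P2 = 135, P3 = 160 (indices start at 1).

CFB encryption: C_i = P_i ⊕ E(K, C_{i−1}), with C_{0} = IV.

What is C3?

C1: E(K, 107) = 134; 120 ⊕ 134 = 254.
C2: E(K, 254) = 76; 135 ⊕ 76 = 203.
C3: E(K, 203) = 214; 160 ⊕ 214 = 118.

C3 = 118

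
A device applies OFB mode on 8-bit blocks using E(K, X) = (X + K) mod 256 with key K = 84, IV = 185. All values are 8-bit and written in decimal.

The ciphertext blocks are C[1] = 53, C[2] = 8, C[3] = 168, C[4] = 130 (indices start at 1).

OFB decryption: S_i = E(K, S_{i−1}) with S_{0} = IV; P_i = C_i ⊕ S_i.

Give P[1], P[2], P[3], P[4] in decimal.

P[1]: S = E(K, 185) = 13; 53 ⊕ 13 = 56.
P[2]: S = E(K, 13) = 97; 8 ⊕ 97 = 105.
P[3]: S = E(K, 97) = 181; 168 ⊕ 181 = 29.
P[4]: S = E(K, 181) = 9; 130 ⊕ 9 = 139.

P[1] = 56, P[2] = 105, P[3] = 29, P[4] = 139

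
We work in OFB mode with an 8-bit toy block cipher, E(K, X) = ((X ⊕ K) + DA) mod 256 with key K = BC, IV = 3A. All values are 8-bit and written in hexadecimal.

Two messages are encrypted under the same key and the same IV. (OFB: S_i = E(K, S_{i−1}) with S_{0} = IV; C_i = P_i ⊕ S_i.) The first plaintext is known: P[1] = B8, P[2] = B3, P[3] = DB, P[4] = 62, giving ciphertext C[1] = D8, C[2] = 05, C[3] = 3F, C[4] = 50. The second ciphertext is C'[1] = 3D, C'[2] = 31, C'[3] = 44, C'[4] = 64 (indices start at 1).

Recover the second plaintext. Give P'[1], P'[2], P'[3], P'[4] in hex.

P'[1] = 5D, P'[2] = 87, P'[3] = A0, P'[4] = 56

In OFB with a reused IV, both messages share the same keystream S_i, so C_i ⊕ C'_i = P_i ⊕ P'_i and thus P'_i = P_i ⊕ C_i ⊕ C'_i.
P'[1]: B8 ⊕ D8 ⊕ 3D = 5D.
P'[2]: B3 ⊕ 05 ⊕ 31 = 87.
P'[3]: DB ⊕ 3F ⊕ 44 = A0.
P'[4]: 62 ⊕ 50 ⊕ 64 = 56.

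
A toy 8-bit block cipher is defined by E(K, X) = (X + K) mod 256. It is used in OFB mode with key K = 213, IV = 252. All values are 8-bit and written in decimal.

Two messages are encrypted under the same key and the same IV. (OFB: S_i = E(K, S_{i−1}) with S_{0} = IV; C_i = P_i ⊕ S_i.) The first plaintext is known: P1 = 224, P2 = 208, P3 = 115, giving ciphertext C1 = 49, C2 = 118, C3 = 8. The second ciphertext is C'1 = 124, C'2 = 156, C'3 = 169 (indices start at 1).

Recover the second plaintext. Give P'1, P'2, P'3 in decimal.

P'1 = 173, P'2 = 58, P'3 = 210

In OFB with a reused IV, both messages share the same keystream S_i, so C_i ⊕ C'_i = P_i ⊕ P'_i and thus P'_i = P_i ⊕ C_i ⊕ C'_i.
P'1: 224 ⊕ 49 ⊕ 124 = 173.
P'2: 208 ⊕ 118 ⊕ 156 = 58.
P'3: 115 ⊕ 8 ⊕ 169 = 210.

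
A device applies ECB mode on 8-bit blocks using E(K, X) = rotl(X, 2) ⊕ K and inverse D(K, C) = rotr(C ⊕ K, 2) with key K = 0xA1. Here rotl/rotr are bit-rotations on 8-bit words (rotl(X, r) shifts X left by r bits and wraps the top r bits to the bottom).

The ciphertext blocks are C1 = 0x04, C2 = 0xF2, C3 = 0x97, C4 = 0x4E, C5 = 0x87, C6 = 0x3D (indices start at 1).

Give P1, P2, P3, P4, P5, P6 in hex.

P1 = 0x69, P2 = 0xD4, P3 = 0x8D, P4 = 0xFB, P5 = 0x89, P6 = 0x27

ECB decryption: P_i = D(K, C_i).
P1: D(K, 0x04) = 0x69.
P2: D(K, 0xF2) = 0xD4.
P3: D(K, 0x97) = 0x8D.
P4: D(K, 0x4E) = 0xFB.
P5: D(K, 0x87) = 0x89.
P6: D(K, 0x3D) = 0x27.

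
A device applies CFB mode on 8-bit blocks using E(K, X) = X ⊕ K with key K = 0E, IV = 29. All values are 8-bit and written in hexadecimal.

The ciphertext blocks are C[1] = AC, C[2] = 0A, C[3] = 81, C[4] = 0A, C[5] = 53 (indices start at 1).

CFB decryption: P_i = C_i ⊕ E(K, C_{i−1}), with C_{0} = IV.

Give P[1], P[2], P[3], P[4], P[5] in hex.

P[1] = 8B, P[2] = A8, P[3] = 85, P[4] = 85, P[5] = 57

P[1]: E(K, 29) = 27; AC ⊕ 27 = 8B.
P[2]: E(K, AC) = A2; 0A ⊕ A2 = A8.
P[3]: E(K, 0A) = 04; 81 ⊕ 04 = 85.
P[4]: E(K, 81) = 8F; 0A ⊕ 8F = 85.
P[5]: E(K, 0A) = 04; 53 ⊕ 04 = 57.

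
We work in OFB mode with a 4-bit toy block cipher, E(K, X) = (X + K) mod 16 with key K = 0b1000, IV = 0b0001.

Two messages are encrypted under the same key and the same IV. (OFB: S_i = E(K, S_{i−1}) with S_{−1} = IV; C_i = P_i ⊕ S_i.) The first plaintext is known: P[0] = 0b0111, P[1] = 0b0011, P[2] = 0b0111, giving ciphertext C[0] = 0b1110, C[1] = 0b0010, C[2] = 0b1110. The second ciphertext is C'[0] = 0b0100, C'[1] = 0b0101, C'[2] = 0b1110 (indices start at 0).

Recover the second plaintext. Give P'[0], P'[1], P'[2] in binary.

In OFB with a reused IV, both messages share the same keystream S_i, so C_i ⊕ C'_i = P_i ⊕ P'_i and thus P'_i = P_i ⊕ C_i ⊕ C'_i.
P'[0]: 0b0111 ⊕ 0b1110 ⊕ 0b0100 = 0b1101.
P'[1]: 0b0011 ⊕ 0b0010 ⊕ 0b0101 = 0b0100.
P'[2]: 0b0111 ⊕ 0b1110 ⊕ 0b1110 = 0b0111.

P'[0] = 0b1101, P'[1] = 0b0100, P'[2] = 0b0111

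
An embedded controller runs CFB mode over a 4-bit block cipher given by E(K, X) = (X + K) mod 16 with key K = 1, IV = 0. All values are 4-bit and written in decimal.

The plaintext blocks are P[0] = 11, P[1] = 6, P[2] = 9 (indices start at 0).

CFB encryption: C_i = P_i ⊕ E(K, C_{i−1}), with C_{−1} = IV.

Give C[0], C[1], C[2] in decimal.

C[0]: E(K, 0) = 1; 11 ⊕ 1 = 10.
C[1]: E(K, 10) = 11; 6 ⊕ 11 = 13.
C[2]: E(K, 13) = 14; 9 ⊕ 14 = 7.

C[0] = 10, C[1] = 13, C[2] = 7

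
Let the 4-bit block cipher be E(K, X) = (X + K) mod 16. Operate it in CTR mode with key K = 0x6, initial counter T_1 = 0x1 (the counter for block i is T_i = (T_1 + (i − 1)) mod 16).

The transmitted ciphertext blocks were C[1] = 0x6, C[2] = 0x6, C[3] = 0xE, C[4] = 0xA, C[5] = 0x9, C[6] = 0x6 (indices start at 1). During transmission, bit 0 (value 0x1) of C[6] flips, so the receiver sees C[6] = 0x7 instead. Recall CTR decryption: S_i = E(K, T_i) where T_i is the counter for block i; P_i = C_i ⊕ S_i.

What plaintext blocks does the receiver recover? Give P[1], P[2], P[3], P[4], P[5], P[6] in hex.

Only C[6] changed, to 0x7. In CTR, a change in C_i flips the same bit in P_i only; the keystream is unaffected. Decrypting the received ciphertext:
P[1]: T = 0x1, S = E(K, T) = 0x7; 0x6 ⊕ 0x7 = 0x1.
P[2]: T = 0x2, S = E(K, T) = 0x8; 0x6 ⊕ 0x8 = 0xE.
P[3]: T = 0x3, S = E(K, T) = 0x9; 0xE ⊕ 0x9 = 0x7.
P[4]: T = 0x4, S = E(K, T) = 0xA; 0xA ⊕ 0xA = 0x0.
P[5]: T = 0x5, S = E(K, T) = 0xB; 0x9 ⊕ 0xB = 0x2.
P[6]: T = 0x6, S = E(K, T) = 0xC; 0x7 ⊕ 0xC = 0xB.
Blocks that differ from the original plaintext: P[6].

P[1] = 0x1, P[2] = 0xE, P[3] = 0x7, P[4] = 0x0, P[5] = 0x2, P[6] = 0xB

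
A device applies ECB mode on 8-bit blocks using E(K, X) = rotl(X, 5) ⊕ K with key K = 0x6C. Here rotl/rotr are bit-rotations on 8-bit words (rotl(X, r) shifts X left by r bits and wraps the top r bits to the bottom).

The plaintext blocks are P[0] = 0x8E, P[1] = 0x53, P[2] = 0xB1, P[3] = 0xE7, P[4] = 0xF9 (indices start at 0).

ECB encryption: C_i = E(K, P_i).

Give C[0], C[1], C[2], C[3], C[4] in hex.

C[0] = 0xBD, C[1] = 0x06, C[2] = 0x5A, C[3] = 0x90, C[4] = 0x53

C[0]: E(K, 0x8E) = 0xBD.
C[1]: E(K, 0x53) = 0x06.
C[2]: E(K, 0xB1) = 0x5A.
C[3]: E(K, 0xE7) = 0x90.
C[4]: E(K, 0xF9) = 0x53.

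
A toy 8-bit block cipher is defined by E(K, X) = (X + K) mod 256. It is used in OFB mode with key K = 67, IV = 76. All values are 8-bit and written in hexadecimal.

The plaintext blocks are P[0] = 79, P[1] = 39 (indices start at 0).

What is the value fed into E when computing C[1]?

DD

OFB encryption: S_i = E(K, S_{i−1}) with S_{−1} = IV; C_i = P_i ⊕ S_i.
C[0]: S = E(K, 76) = DD; 79 ⊕ DD = A4.
C[1]: S = E(K, DD) = 44; 39 ⊕ 44 = 7D.
So the input to E for block [1] is DD.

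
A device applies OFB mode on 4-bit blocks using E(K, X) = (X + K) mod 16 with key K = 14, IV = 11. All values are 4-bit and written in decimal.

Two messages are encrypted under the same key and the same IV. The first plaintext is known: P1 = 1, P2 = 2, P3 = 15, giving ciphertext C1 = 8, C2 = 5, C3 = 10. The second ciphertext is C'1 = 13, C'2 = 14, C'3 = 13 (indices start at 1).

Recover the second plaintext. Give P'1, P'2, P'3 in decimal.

In OFB with a reused IV, both messages share the same keystream S_i, so C_i ⊕ C'_i = P_i ⊕ P'_i and thus P'_i = P_i ⊕ C_i ⊕ C'_i.
P'1: 1 ⊕ 8 ⊕ 13 = 4.
P'2: 2 ⊕ 5 ⊕ 14 = 9.
P'3: 15 ⊕ 10 ⊕ 13 = 8.

P'1 = 4, P'2 = 9, P'3 = 8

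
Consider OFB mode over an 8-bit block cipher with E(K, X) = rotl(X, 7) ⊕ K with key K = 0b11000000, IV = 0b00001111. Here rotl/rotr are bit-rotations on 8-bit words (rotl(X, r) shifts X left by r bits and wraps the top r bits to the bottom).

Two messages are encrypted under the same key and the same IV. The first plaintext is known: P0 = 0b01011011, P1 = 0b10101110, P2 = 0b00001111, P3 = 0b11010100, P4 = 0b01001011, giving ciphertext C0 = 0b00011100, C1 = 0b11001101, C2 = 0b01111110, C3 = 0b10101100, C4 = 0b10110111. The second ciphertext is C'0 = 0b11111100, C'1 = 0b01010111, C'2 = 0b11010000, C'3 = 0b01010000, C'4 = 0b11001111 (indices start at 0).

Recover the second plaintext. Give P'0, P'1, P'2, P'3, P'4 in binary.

P'0 = 0b10111011, P'1 = 0b00110100, P'2 = 0b10100001, P'3 = 0b00101000, P'4 = 0b00110011

In OFB with a reused IV, both messages share the same keystream S_i, so C_i ⊕ C'_i = P_i ⊕ P'_i and thus P'_i = P_i ⊕ C_i ⊕ C'_i.
P'0: 0b01011011 ⊕ 0b00011100 ⊕ 0b11111100 = 0b10111011.
P'1: 0b10101110 ⊕ 0b11001101 ⊕ 0b01010111 = 0b00110100.
P'2: 0b00001111 ⊕ 0b01111110 ⊕ 0b11010000 = 0b10100001.
P'3: 0b11010100 ⊕ 0b10101100 ⊕ 0b01010000 = 0b00101000.
P'4: 0b01001011 ⊕ 0b10110111 ⊕ 0b11001111 = 0b00110011.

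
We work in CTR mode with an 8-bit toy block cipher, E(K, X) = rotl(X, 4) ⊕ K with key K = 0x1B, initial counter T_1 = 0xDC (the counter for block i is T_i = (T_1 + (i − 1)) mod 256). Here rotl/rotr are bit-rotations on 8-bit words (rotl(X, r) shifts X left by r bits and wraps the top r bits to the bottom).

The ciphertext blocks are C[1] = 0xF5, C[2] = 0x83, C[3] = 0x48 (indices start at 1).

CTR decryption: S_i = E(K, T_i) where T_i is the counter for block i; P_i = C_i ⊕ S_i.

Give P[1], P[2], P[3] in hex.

P[1]: T = 0xDC, S = E(K, T) = 0xD6; 0xF5 ⊕ 0xD6 = 0x23.
P[2]: T = 0xDD, S = E(K, T) = 0xC6; 0x83 ⊕ 0xC6 = 0x45.
P[3]: T = 0xDE, S = E(K, T) = 0xF6; 0x48 ⊕ 0xF6 = 0xBE.

P[1] = 0x23, P[2] = 0x45, P[3] = 0xBE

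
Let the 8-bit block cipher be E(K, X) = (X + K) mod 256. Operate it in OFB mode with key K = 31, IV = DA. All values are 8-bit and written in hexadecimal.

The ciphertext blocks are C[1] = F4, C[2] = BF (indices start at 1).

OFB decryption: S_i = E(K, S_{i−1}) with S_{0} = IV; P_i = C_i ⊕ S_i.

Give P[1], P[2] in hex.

P[1]: S = E(K, DA) = 0B; F4 ⊕ 0B = FF.
P[2]: S = E(K, 0B) = 3C; BF ⊕ 3C = 83.

P[1] = FF, P[2] = 83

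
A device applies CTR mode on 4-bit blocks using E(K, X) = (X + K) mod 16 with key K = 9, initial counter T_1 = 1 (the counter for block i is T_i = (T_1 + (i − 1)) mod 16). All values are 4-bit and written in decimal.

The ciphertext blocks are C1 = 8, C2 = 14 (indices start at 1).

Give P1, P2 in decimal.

P1 = 2, P2 = 5

CTR decryption: S_i = E(K, T_i) where T_i is the counter for block i; P_i = C_i ⊕ S_i.
P1: T = 1, S = E(K, T) = 10; 8 ⊕ 10 = 2.
P2: T = 2, S = E(K, T) = 11; 14 ⊕ 11 = 5.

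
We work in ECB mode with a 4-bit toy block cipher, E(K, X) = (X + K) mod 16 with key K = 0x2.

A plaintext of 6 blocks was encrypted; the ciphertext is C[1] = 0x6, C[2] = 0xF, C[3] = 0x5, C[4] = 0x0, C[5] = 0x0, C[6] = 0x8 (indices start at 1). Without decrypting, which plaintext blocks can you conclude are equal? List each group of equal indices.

P[4] = P[5]

ECB encrypts each block independently with the same key, so equal ciphertext blocks imply equal plaintext blocks.
C[4] = C[5] = 0x0, so P[4] = P[5].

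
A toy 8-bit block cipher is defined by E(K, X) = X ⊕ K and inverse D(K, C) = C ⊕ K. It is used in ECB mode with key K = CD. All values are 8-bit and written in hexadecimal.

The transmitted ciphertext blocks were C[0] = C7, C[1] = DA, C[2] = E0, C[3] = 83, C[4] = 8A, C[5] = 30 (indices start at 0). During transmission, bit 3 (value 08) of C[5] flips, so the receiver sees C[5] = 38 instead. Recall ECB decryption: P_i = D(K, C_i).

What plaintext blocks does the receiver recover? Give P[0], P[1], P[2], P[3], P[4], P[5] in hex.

Only C[5] changed, to 38. In ECB, a change in C_i affects only P_i. Decrypting the received ciphertext:
P[0]: D(K, C7) = 0A.
P[1]: D(K, DA) = 17.
P[2]: D(K, E0) = 2D.
P[3]: D(K, 83) = 4E.
P[4]: D(K, 8A) = 47.
P[5]: D(K, 38) = F5.
Blocks that differ from the original plaintext: P[5].

P[0] = 0A, P[1] = 17, P[2] = 2D, P[3] = 4E, P[4] = 47, P[5] = F5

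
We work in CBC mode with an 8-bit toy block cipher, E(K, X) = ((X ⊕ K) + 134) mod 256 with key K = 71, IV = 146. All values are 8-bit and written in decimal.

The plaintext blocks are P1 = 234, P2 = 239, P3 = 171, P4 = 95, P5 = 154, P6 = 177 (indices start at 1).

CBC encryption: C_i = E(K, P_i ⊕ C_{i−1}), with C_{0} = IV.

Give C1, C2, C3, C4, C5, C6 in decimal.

C1: P1 ⊕ 146 = 120; E(K, 120) = 197.
C2: P2 ⊕ 197 = 42; E(K, 42) = 243.
C3: P3 ⊕ 243 = 88; E(K, 88) = 165.
C4: P4 ⊕ 165 = 250; E(K, 250) = 67.
C5: P5 ⊕ 67 = 217; E(K, 217) = 36.
C6: P6 ⊕ 36 = 149; E(K, 149) = 88.

C1 = 197, C2 = 243, C3 = 165, C4 = 67, C5 = 36, C6 = 88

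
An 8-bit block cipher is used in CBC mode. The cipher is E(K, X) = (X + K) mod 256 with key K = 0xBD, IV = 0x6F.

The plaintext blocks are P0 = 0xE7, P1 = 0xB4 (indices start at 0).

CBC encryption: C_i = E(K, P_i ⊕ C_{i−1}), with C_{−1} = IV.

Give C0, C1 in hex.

C0: P0 ⊕ 0x6F = 0x88; E(K, 0x88) = 0x45.
C1: P1 ⊕ 0x45 = 0xF1; E(K, 0xF1) = 0xAE.

C0 = 0x45, C1 = 0xAE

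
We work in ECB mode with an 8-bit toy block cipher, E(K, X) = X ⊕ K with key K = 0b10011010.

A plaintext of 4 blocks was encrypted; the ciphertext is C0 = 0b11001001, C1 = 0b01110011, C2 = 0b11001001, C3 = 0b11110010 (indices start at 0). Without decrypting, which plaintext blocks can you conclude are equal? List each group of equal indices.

P0 = P2

ECB encrypts each block independently with the same key, so equal ciphertext blocks imply equal plaintext blocks.
C0 = C2 = 0b11001001, so P0 = P2.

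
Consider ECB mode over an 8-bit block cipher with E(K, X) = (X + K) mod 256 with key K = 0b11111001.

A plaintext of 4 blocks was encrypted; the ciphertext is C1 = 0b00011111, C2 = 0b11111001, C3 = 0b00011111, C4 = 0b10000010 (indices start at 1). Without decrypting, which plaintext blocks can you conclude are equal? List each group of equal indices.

P1 = P3

ECB encrypts each block independently with the same key, so equal ciphertext blocks imply equal plaintext blocks.
C1 = C3 = 0b00011111, so P1 = P3.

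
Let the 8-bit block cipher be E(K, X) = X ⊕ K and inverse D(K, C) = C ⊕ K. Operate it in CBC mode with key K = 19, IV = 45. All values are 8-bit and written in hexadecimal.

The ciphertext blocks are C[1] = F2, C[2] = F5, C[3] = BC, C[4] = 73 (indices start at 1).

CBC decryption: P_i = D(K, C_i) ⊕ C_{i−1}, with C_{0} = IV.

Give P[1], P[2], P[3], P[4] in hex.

P[1] = AE, P[2] = 1E, P[3] = 50, P[4] = D6

P[1]: D(K, F2) = EB; EB ⊕ 45 = AE.
P[2]: D(K, F5) = EC; EC ⊕ F2 = 1E.
P[3]: D(K, BC) = A5; A5 ⊕ F5 = 50.
P[4]: D(K, 73) = 6A; 6A ⊕ BC = D6.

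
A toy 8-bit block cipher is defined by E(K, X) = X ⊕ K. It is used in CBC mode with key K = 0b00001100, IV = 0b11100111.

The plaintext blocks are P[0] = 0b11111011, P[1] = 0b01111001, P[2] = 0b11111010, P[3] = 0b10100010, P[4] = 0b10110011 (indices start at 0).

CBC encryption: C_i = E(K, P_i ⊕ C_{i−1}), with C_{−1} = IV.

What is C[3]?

C[0]: P[0] ⊕ 0b11100111 = 0b00011100; E(K, 0b00011100) = 0b00010000.
C[1]: P[1] ⊕ 0b00010000 = 0b01101001; E(K, 0b01101001) = 0b01100101.
C[2]: P[2] ⊕ 0b01100101 = 0b10011111; E(K, 0b10011111) = 0b10010011.
C[3]: P[3] ⊕ 0b10010011 = 0b00110001; E(K, 0b00110001) = 0b00111101.

C[3] = 0b00111101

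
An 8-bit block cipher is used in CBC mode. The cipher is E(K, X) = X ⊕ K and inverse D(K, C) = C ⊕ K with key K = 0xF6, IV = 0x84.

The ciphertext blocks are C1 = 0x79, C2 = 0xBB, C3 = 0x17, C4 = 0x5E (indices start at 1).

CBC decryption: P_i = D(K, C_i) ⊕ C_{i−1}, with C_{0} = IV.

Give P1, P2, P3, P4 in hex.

P1: D(K, 0x79) = 0x8F; 0x8F ⊕ 0x84 = 0x0B.
P2: D(K, 0xBB) = 0x4D; 0x4D ⊕ 0x79 = 0x34.
P3: D(K, 0x17) = 0xE1; 0xE1 ⊕ 0xBB = 0x5A.
P4: D(K, 0x5E) = 0xA8; 0xA8 ⊕ 0x17 = 0xBF.

P1 = 0x0B, P2 = 0x34, P3 = 0x5A, P4 = 0xBF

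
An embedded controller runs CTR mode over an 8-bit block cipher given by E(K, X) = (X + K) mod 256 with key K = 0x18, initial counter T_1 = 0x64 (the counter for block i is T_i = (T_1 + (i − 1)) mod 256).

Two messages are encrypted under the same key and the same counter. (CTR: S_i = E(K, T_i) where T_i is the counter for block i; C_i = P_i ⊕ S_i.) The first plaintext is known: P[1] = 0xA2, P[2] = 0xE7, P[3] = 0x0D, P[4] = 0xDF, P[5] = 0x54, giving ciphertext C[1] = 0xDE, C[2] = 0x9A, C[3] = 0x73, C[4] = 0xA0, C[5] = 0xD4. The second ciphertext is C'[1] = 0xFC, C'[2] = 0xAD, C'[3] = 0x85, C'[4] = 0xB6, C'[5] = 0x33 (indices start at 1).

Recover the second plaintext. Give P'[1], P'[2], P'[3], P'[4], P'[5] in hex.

P'[1] = 0x80, P'[2] = 0xD0, P'[3] = 0xFB, P'[4] = 0xC9, P'[5] = 0xB3

In CTR with a reused counter, both messages share the same keystream S_i, so C_i ⊕ C'_i = P_i ⊕ P'_i and thus P'_i = P_i ⊕ C_i ⊕ C'_i.
P'[1]: 0xA2 ⊕ 0xDE ⊕ 0xFC = 0x80.
P'[2]: 0xE7 ⊕ 0x9A ⊕ 0xAD = 0xD0.
P'[3]: 0x0D ⊕ 0x73 ⊕ 0x85 = 0xFB.
P'[4]: 0xDF ⊕ 0xA0 ⊕ 0xB6 = 0xC9.
P'[5]: 0x54 ⊕ 0xD4 ⊕ 0x33 = 0xB3.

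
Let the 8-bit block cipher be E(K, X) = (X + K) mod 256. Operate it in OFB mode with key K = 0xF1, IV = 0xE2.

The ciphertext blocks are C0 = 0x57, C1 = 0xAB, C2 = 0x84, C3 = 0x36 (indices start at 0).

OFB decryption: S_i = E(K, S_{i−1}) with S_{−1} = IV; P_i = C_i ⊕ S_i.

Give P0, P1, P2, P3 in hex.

P0: S = E(K, 0xE2) = 0xD3; 0x57 ⊕ 0xD3 = 0x84.
P1: S = E(K, 0xD3) = 0xC4; 0xAB ⊕ 0xC4 = 0x6F.
P2: S = E(K, 0xC4) = 0xB5; 0x84 ⊕ 0xB5 = 0x31.
P3: S = E(K, 0xB5) = 0xA6; 0x36 ⊕ 0xA6 = 0x90.

P0 = 0x84, P1 = 0x6F, P2 = 0x31, P3 = 0x90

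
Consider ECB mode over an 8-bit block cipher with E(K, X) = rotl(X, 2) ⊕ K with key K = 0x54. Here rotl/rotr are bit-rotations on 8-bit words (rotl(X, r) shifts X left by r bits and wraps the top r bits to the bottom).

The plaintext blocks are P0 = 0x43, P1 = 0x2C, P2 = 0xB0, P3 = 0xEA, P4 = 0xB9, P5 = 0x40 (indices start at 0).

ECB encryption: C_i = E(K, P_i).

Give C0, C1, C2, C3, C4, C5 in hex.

C0: E(K, 0x43) = 0x59.
C1: E(K, 0x2C) = 0xE4.
C2: E(K, 0xB0) = 0x96.
C3: E(K, 0xEA) = 0xFF.
C4: E(K, 0xB9) = 0xB2.
C5: E(K, 0x40) = 0x55.

C0 = 0x59, C1 = 0xE4, C2 = 0x96, C3 = 0xFF, C4 = 0xB2, C5 = 0x55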